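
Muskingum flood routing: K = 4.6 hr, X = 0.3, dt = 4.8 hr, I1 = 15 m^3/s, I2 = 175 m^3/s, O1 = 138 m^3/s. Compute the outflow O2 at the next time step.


Muskingum coefficients:
denom = 2*K*(1-X) + dt = 2*4.6*(1-0.3) + 4.8 = 11.24.
C0 = (dt - 2*K*X)/denom = (4.8 - 2*4.6*0.3)/11.24 = 0.1815.
C1 = (dt + 2*K*X)/denom = (4.8 + 2*4.6*0.3)/11.24 = 0.6726.
C2 = (2*K*(1-X) - dt)/denom = 0.1459.
O2 = C0*I2 + C1*I1 + C2*O1
   = 0.1815*175 + 0.6726*15 + 0.1459*138
   = 61.99 m^3/s.

61.99


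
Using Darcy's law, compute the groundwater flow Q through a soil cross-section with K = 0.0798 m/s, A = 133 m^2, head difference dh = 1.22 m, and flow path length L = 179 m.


Darcy's law: Q = K * A * i, where i = dh/L.
Hydraulic gradient i = 1.22 / 179 = 0.006816.
Q = 0.0798 * 133 * 0.006816
  = 0.0723 m^3/s.

0.0723


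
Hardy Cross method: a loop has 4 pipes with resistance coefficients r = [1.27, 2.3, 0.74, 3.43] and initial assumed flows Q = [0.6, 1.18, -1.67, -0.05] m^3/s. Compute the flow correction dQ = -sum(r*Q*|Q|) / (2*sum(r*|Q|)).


Numerator terms (r*Q*|Q|): 1.27*0.6*|0.6| = 0.4572; 2.3*1.18*|1.18| = 3.2025; 0.74*-1.67*|-1.67| = -2.0638; 3.43*-0.05*|-0.05| = -0.0086.
Sum of numerator = 1.5874.
Denominator terms (r*|Q|): 1.27*|0.6| = 0.762; 2.3*|1.18| = 2.714; 0.74*|-1.67| = 1.2358; 3.43*|-0.05| = 0.1715.
2 * sum of denominator = 2 * 4.8833 = 9.7666.
dQ = -1.5874 / 9.7666 = -0.1625 m^3/s.

-0.1625


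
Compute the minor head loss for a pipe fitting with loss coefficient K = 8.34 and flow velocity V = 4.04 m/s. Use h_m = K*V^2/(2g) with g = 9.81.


Minor loss formula: h_m = K * V^2/(2g).
V^2 = 4.04^2 = 16.3216.
V^2/(2g) = 16.3216 / 19.62 = 0.8319 m.
h_m = 8.34 * 0.8319 = 6.9379 m.

6.9379


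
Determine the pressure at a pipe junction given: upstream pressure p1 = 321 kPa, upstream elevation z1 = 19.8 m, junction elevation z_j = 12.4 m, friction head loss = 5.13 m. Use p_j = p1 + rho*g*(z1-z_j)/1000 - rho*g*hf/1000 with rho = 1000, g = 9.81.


Junction pressure: p_j = p1 + rho*g*(z1 - z_j)/1000 - rho*g*hf/1000.
Elevation term = 1000*9.81*(19.8 - 12.4)/1000 = 72.594 kPa.
Friction term = 1000*9.81*5.13/1000 = 50.325 kPa.
p_j = 321 + 72.594 - 50.325 = 343.27 kPa.

343.27


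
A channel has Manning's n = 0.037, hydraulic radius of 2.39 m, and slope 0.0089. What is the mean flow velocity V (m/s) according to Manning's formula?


Manning's equation gives V = (1/n) * R^(2/3) * S^(1/2).
First, compute R^(2/3) = 2.39^(2/3) = 1.7876.
Next, S^(1/2) = 0.0089^(1/2) = 0.09434.
Then 1/n = 1/0.037 = 27.03.
V = 27.03 * 1.7876 * 0.09434 = 4.5578 m/s.

4.5578


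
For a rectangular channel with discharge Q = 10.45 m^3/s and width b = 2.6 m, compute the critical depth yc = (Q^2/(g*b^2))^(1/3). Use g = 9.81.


Using yc = (Q^2 / (g * b^2))^(1/3):
Q^2 = 10.45^2 = 109.2.
g * b^2 = 9.81 * 2.6^2 = 9.81 * 6.76 = 66.32.
Q^2 / (g*b^2) = 109.2 / 66.32 = 1.6466.
yc = 1.6466^(1/3) = 1.1809 m.

1.1809


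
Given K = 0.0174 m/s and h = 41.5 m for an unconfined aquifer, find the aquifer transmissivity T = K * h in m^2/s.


Transmissivity is defined as T = K * h.
T = 0.0174 * 41.5
  = 0.7221 m^2/s.

0.7221


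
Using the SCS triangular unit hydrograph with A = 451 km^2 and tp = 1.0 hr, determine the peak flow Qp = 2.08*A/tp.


SCS formula: Qp = 2.08 * A / tp.
Qp = 2.08 * 451 / 1.0
   = 938.08 / 1.0
   = 938.08 m^3/s per cm.

938.08


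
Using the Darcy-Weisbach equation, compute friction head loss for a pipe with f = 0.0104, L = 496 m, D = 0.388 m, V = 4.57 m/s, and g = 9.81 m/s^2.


Darcy-Weisbach equation: h_f = f * (L/D) * V^2/(2g).
f * L/D = 0.0104 * 496/0.388 = 13.2948.
V^2/(2g) = 4.57^2 / (2*9.81) = 20.8849 / 19.62 = 1.0645 m.
h_f = 13.2948 * 1.0645 = 14.152 m.

14.152


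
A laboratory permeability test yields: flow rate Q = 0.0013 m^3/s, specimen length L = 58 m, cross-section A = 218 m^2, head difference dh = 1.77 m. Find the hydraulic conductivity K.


From K = Q*L / (A*dh):
Numerator: Q*L = 0.0013 * 58 = 0.0754.
Denominator: A*dh = 218 * 1.77 = 385.86.
K = 0.0754 / 385.86 = 0.000195 m/s.

0.000195


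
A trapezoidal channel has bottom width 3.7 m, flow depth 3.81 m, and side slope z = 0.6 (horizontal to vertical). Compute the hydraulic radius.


For a trapezoidal section with side slope z:
A = (b + z*y)*y = (3.7 + 0.6*3.81)*3.81 = 22.807 m^2.
P = b + 2*y*sqrt(1 + z^2) = 3.7 + 2*3.81*sqrt(1 + 0.6^2) = 12.586 m.
R = A/P = 22.807 / 12.586 = 1.812 m.

1.812


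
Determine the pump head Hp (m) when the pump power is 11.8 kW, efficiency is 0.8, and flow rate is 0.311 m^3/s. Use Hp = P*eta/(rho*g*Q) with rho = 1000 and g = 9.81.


Pump head formula: Hp = P * eta / (rho * g * Q).
Numerator: P * eta = 11.8 * 1000 * 0.8 = 9440.0 W.
Denominator: rho * g * Q = 1000 * 9.81 * 0.311 = 3050.91.
Hp = 9440.0 / 3050.91 = 3.09 m.

3.09


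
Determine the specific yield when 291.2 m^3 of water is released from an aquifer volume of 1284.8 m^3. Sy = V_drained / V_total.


Specific yield Sy = Volume drained / Total volume.
Sy = 291.2 / 1284.8
   = 0.2267.

0.2267


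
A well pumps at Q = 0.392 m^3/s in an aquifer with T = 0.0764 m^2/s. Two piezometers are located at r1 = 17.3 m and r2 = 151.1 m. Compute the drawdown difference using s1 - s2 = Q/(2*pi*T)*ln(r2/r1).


Thiem equation: s1 - s2 = Q/(2*pi*T) * ln(r2/r1).
ln(r2/r1) = ln(151.1/17.3) = 2.1672.
Q/(2*pi*T) = 0.392 / (2*pi*0.0764) = 0.392 / 0.48 = 0.8166.
s1 - s2 = 0.8166 * 2.1672 = 1.7698 m.

1.7698


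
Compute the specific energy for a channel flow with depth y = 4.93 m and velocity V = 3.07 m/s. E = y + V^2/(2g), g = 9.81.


Specific energy E = y + V^2/(2g).
Velocity head = V^2/(2g) = 3.07^2 / (2*9.81) = 9.4249 / 19.62 = 0.4804 m.
E = 4.93 + 0.4804 = 5.4104 m.

5.4104


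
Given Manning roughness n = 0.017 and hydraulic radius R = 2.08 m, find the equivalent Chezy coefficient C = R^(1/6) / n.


The Chezy coefficient relates to Manning's n through C = R^(1/6) / n.
R^(1/6) = 2.08^(1/6) = 1.129823.
C = 1.129823 / 0.017 = 66.46 m^(1/2)/s.

66.46


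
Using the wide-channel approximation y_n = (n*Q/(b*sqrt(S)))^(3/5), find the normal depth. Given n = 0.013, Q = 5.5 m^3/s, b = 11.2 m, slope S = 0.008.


We use the wide-channel approximation y_n = (n*Q/(b*sqrt(S)))^(3/5).
sqrt(S) = sqrt(0.008) = 0.089443.
Numerator: n*Q = 0.013 * 5.5 = 0.0715.
Denominator: b*sqrt(S) = 11.2 * 0.089443 = 1.001762.
arg = 0.0714.
y_n = 0.0714^(3/5) = 0.2052 m.

0.2052


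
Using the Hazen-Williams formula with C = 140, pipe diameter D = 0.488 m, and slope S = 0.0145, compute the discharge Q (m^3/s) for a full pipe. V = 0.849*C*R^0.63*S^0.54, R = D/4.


For a full circular pipe, R = D/4 = 0.488/4 = 0.122 m.
V = 0.849 * 140 * 0.122^0.63 * 0.0145^0.54
  = 0.849 * 140 * 0.265709 * 0.101657
  = 3.2106 m/s.
Pipe area A = pi*D^2/4 = pi*0.488^2/4 = 0.187 m^2.
Q = A * V = 0.187 * 3.2106 = 0.6005 m^3/s.

0.6005


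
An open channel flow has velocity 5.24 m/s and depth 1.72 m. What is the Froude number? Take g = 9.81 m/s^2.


The Froude number is defined as Fr = V / sqrt(g*y).
g*y = 9.81 * 1.72 = 16.8732.
sqrt(g*y) = sqrt(16.8732) = 4.1077.
Fr = 5.24 / 4.1077 = 1.2757.

1.2757


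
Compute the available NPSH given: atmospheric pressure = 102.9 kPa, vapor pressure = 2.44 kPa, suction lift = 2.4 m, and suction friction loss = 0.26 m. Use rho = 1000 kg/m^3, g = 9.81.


NPSHa = p_atm/(rho*g) - z_s - hf_s - p_vap/(rho*g).
p_atm/(rho*g) = 102.9*1000 / (1000*9.81) = 10.489 m.
p_vap/(rho*g) = 2.44*1000 / (1000*9.81) = 0.249 m.
NPSHa = 10.489 - 2.4 - 0.26 - 0.249
      = 7.58 m.

7.58


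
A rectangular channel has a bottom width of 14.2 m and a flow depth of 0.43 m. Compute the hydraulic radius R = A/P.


For a rectangular section:
Flow area A = b * y = 14.2 * 0.43 = 6.11 m^2.
Wetted perimeter P = b + 2y = 14.2 + 2*0.43 = 15.06 m.
Hydraulic radius R = A/P = 6.11 / 15.06 = 0.4054 m.

0.4054


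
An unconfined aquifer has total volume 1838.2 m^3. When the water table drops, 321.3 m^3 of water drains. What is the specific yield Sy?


Specific yield Sy = Volume drained / Total volume.
Sy = 321.3 / 1838.2
   = 0.1748.

0.1748


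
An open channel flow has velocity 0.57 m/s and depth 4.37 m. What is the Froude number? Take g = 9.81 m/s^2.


The Froude number is defined as Fr = V / sqrt(g*y).
g*y = 9.81 * 4.37 = 42.8697.
sqrt(g*y) = sqrt(42.8697) = 6.5475.
Fr = 0.57 / 6.5475 = 0.0871.

0.0871


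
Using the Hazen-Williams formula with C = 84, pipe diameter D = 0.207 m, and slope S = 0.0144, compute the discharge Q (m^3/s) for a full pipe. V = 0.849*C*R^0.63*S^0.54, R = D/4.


For a full circular pipe, R = D/4 = 0.207/4 = 0.0517 m.
V = 0.849 * 84 * 0.0517^0.63 * 0.0144^0.54
  = 0.849 * 84 * 0.154797 * 0.101278
  = 1.1181 m/s.
Pipe area A = pi*D^2/4 = pi*0.207^2/4 = 0.0337 m^2.
Q = A * V = 0.0337 * 1.1181 = 0.0376 m^3/s.

0.0376


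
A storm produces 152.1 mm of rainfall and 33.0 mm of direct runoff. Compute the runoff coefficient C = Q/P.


The runoff coefficient C = runoff depth / rainfall depth.
C = 33.0 / 152.1
  = 0.217.

0.217


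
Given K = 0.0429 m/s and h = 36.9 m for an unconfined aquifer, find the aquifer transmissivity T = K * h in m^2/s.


Transmissivity is defined as T = K * h.
T = 0.0429 * 36.9
  = 1.583 m^2/s.

1.583


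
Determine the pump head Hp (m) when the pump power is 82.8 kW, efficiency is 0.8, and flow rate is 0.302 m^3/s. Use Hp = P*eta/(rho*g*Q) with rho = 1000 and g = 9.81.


Pump head formula: Hp = P * eta / (rho * g * Q).
Numerator: P * eta = 82.8 * 1000 * 0.8 = 66240.0 W.
Denominator: rho * g * Q = 1000 * 9.81 * 0.302 = 2962.62.
Hp = 66240.0 / 2962.62 = 22.36 m.

22.36


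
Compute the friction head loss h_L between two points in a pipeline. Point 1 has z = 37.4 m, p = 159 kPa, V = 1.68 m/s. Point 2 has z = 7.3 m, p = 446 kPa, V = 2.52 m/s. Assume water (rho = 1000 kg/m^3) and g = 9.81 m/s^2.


Total head at each section: H = z + p/(rho*g) + V^2/(2g).
H1 = 37.4 + 159*1000/(1000*9.81) + 1.68^2/(2*9.81)
   = 37.4 + 16.208 + 0.1439
   = 53.752 m.
H2 = 7.3 + 446*1000/(1000*9.81) + 2.52^2/(2*9.81)
   = 7.3 + 45.464 + 0.3237
   = 53.087 m.
h_L = H1 - H2 = 53.752 - 53.087 = 0.664 m.

0.664


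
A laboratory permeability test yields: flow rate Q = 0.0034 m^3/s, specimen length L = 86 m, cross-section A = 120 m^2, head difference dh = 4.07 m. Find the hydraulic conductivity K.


From K = Q*L / (A*dh):
Numerator: Q*L = 0.0034 * 86 = 0.2924.
Denominator: A*dh = 120 * 4.07 = 488.4.
K = 0.2924 / 488.4 = 0.000599 m/s.

0.000599


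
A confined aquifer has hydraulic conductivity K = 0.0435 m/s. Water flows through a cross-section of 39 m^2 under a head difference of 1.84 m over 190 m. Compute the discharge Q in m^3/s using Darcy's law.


Darcy's law: Q = K * A * i, where i = dh/L.
Hydraulic gradient i = 1.84 / 190 = 0.009684.
Q = 0.0435 * 39 * 0.009684
  = 0.0164 m^3/s.

0.0164


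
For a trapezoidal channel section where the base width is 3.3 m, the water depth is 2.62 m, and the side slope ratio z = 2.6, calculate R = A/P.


For a trapezoidal section with side slope z:
A = (b + z*y)*y = (3.3 + 2.6*2.62)*2.62 = 26.493 m^2.
P = b + 2*y*sqrt(1 + z^2) = 3.3 + 2*2.62*sqrt(1 + 2.6^2) = 17.897 m.
R = A/P = 26.493 / 17.897 = 1.4803 m.

1.4803


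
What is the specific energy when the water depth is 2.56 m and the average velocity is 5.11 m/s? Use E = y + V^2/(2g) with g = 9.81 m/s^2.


Specific energy E = y + V^2/(2g).
Velocity head = V^2/(2g) = 5.11^2 / (2*9.81) = 26.1121 / 19.62 = 1.3309 m.
E = 2.56 + 1.3309 = 3.8909 m.

3.8909


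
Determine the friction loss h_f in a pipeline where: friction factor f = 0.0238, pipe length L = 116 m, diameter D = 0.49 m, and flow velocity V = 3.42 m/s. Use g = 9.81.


Darcy-Weisbach equation: h_f = f * (L/D) * V^2/(2g).
f * L/D = 0.0238 * 116/0.49 = 5.6343.
V^2/(2g) = 3.42^2 / (2*9.81) = 11.6964 / 19.62 = 0.5961 m.
h_f = 5.6343 * 0.5961 = 3.359 m.

3.359


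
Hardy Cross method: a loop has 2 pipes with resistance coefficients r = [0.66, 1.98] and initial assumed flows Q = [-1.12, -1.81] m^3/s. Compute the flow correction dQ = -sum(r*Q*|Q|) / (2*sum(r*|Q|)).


Numerator terms (r*Q*|Q|): 0.66*-1.12*|-1.12| = -0.8279; 1.98*-1.81*|-1.81| = -6.4867.
Sum of numerator = -7.3146.
Denominator terms (r*|Q|): 0.66*|-1.12| = 0.7392; 1.98*|-1.81| = 3.5838.
2 * sum of denominator = 2 * 4.323 = 8.646.
dQ = --7.3146 / 8.646 = 0.846 m^3/s.

0.846


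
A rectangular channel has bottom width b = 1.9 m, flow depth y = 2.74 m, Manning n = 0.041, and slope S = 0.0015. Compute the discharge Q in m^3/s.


For a rectangular channel, the cross-sectional area A = b * y = 1.9 * 2.74 = 5.21 m^2.
The wetted perimeter P = b + 2y = 1.9 + 2*2.74 = 7.38 m.
Hydraulic radius R = A/P = 5.21/7.38 = 0.7054 m.
Velocity V = (1/n)*R^(2/3)*S^(1/2) = (1/0.041)*0.7054^(2/3)*0.0015^(1/2) = 0.7486 m/s.
Discharge Q = A * V = 5.21 * 0.7486 = 3.897 m^3/s.

3.897


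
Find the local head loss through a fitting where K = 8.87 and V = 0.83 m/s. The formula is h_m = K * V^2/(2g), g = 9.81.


Minor loss formula: h_m = K * V^2/(2g).
V^2 = 0.83^2 = 0.6889.
V^2/(2g) = 0.6889 / 19.62 = 0.0351 m.
h_m = 8.87 * 0.0351 = 0.3114 m.

0.3114


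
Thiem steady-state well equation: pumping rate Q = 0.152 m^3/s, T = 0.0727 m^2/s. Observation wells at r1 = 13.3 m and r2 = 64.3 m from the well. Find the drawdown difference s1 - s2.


Thiem equation: s1 - s2 = Q/(2*pi*T) * ln(r2/r1).
ln(r2/r1) = ln(64.3/13.3) = 1.5758.
Q/(2*pi*T) = 0.152 / (2*pi*0.0727) = 0.152 / 0.4568 = 0.3328.
s1 - s2 = 0.3328 * 1.5758 = 0.5244 m.

0.5244


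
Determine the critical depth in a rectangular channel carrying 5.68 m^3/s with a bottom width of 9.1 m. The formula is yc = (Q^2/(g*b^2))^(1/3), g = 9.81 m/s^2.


Using yc = (Q^2 / (g * b^2))^(1/3):
Q^2 = 5.68^2 = 32.26.
g * b^2 = 9.81 * 9.1^2 = 9.81 * 82.81 = 812.37.
Q^2 / (g*b^2) = 32.26 / 812.37 = 0.0397.
yc = 0.0397^(1/3) = 0.3412 m.

0.3412


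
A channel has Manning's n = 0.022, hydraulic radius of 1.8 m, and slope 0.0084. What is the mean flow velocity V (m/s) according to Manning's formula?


Manning's equation gives V = (1/n) * R^(2/3) * S^(1/2).
First, compute R^(2/3) = 1.8^(2/3) = 1.4797.
Next, S^(1/2) = 0.0084^(1/2) = 0.091652.
Then 1/n = 1/0.022 = 45.45.
V = 45.45 * 1.4797 * 0.091652 = 6.1645 m/s.

6.1645


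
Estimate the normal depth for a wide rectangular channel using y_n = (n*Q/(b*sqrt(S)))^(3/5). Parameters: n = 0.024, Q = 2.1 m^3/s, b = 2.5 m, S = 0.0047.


We use the wide-channel approximation y_n = (n*Q/(b*sqrt(S)))^(3/5).
sqrt(S) = sqrt(0.0047) = 0.068557.
Numerator: n*Q = 0.024 * 2.1 = 0.0504.
Denominator: b*sqrt(S) = 2.5 * 0.068557 = 0.171393.
arg = 0.2941.
y_n = 0.2941^(3/5) = 0.4798 m.

0.4798


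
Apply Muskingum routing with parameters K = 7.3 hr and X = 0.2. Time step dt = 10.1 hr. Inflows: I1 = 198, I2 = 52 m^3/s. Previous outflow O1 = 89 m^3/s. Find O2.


Muskingum coefficients:
denom = 2*K*(1-X) + dt = 2*7.3*(1-0.2) + 10.1 = 21.78.
C0 = (dt - 2*K*X)/denom = (10.1 - 2*7.3*0.2)/21.78 = 0.3297.
C1 = (dt + 2*K*X)/denom = (10.1 + 2*7.3*0.2)/21.78 = 0.5978.
C2 = (2*K*(1-X) - dt)/denom = 0.0725.
O2 = C0*I2 + C1*I1 + C2*O1
   = 0.3297*52 + 0.5978*198 + 0.0725*89
   = 141.96 m^3/s.

141.96


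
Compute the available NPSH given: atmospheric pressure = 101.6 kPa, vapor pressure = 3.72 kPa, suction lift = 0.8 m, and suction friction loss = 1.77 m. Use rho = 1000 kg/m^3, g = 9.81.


NPSHa = p_atm/(rho*g) - z_s - hf_s - p_vap/(rho*g).
p_atm/(rho*g) = 101.6*1000 / (1000*9.81) = 10.357 m.
p_vap/(rho*g) = 3.72*1000 / (1000*9.81) = 0.379 m.
NPSHa = 10.357 - 0.8 - 1.77 - 0.379
      = 7.41 m.

7.41


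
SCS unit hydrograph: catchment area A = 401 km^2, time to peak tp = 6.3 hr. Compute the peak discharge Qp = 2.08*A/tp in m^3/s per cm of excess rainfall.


SCS formula: Qp = 2.08 * A / tp.
Qp = 2.08 * 401 / 6.3
   = 834.08 / 6.3
   = 132.39 m^3/s per cm.

132.39


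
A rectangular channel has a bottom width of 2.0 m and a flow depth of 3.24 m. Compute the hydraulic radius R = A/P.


For a rectangular section:
Flow area A = b * y = 2.0 * 3.24 = 6.48 m^2.
Wetted perimeter P = b + 2y = 2.0 + 2*3.24 = 8.48 m.
Hydraulic radius R = A/P = 6.48 / 8.48 = 0.7642 m.

0.7642


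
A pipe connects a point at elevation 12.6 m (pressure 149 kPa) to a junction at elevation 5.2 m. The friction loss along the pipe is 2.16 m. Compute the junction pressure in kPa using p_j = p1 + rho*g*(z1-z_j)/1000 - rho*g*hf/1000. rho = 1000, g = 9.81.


Junction pressure: p_j = p1 + rho*g*(z1 - z_j)/1000 - rho*g*hf/1000.
Elevation term = 1000*9.81*(12.6 - 5.2)/1000 = 72.594 kPa.
Friction term = 1000*9.81*2.16/1000 = 21.19 kPa.
p_j = 149 + 72.594 - 21.19 = 200.4 kPa.

200.4


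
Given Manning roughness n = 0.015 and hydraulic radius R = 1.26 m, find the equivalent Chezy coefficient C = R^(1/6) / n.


The Chezy coefficient relates to Manning's n through C = R^(1/6) / n.
R^(1/6) = 1.26^(1/6) = 1.03927.
C = 1.03927 / 0.015 = 69.28 m^(1/2)/s.

69.28


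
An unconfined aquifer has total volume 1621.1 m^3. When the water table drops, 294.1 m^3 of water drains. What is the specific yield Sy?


Specific yield Sy = Volume drained / Total volume.
Sy = 294.1 / 1621.1
   = 0.1814.

0.1814


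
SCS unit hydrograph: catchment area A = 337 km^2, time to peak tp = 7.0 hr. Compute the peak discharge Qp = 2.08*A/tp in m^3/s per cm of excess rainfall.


SCS formula: Qp = 2.08 * A / tp.
Qp = 2.08 * 337 / 7.0
   = 700.96 / 7.0
   = 100.14 m^3/s per cm.

100.14


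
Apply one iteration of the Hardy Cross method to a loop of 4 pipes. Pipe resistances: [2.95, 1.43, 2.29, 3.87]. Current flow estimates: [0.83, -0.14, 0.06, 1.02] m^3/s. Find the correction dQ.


Numerator terms (r*Q*|Q|): 2.95*0.83*|0.83| = 2.0323; 1.43*-0.14*|-0.14| = -0.028; 2.29*0.06*|0.06| = 0.0082; 3.87*1.02*|1.02| = 4.0263.
Sum of numerator = 6.0388.
Denominator terms (r*|Q|): 2.95*|0.83| = 2.4485; 1.43*|-0.14| = 0.2002; 2.29*|0.06| = 0.1374; 3.87*|1.02| = 3.9474.
2 * sum of denominator = 2 * 6.7335 = 13.467.
dQ = -6.0388 / 13.467 = -0.4484 m^3/s.

-0.4484


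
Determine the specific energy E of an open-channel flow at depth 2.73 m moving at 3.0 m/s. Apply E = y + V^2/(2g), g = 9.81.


Specific energy E = y + V^2/(2g).
Velocity head = V^2/(2g) = 3.0^2 / (2*9.81) = 9.0 / 19.62 = 0.4587 m.
E = 2.73 + 0.4587 = 3.1887 m.

3.1887


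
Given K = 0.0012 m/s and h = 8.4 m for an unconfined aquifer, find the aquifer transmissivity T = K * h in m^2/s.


Transmissivity is defined as T = K * h.
T = 0.0012 * 8.4
  = 0.0101 m^2/s.

0.0101


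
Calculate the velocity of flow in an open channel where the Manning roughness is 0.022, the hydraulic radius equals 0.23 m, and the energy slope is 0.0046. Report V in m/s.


Manning's equation gives V = (1/n) * R^(2/3) * S^(1/2).
First, compute R^(2/3) = 0.23^(2/3) = 0.3754.
Next, S^(1/2) = 0.0046^(1/2) = 0.067823.
Then 1/n = 1/0.022 = 45.45.
V = 45.45 * 0.3754 * 0.067823 = 1.1573 m/s.

1.1573


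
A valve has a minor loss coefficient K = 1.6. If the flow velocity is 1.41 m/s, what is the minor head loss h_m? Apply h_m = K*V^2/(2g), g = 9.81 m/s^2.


Minor loss formula: h_m = K * V^2/(2g).
V^2 = 1.41^2 = 1.9881.
V^2/(2g) = 1.9881 / 19.62 = 0.1013 m.
h_m = 1.6 * 0.1013 = 0.1621 m.

0.1621


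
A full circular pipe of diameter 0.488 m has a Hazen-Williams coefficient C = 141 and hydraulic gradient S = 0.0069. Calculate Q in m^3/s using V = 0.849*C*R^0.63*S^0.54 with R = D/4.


For a full circular pipe, R = D/4 = 0.488/4 = 0.122 m.
V = 0.849 * 141 * 0.122^0.63 * 0.0069^0.54
  = 0.849 * 141 * 0.265709 * 0.068074
  = 2.1653 m/s.
Pipe area A = pi*D^2/4 = pi*0.488^2/4 = 0.187 m^2.
Q = A * V = 0.187 * 2.1653 = 0.405 m^3/s.

0.405


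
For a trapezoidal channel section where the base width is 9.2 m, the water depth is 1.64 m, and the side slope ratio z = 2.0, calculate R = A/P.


For a trapezoidal section with side slope z:
A = (b + z*y)*y = (9.2 + 2.0*1.64)*1.64 = 20.467 m^2.
P = b + 2*y*sqrt(1 + z^2) = 9.2 + 2*1.64*sqrt(1 + 2.0^2) = 16.534 m.
R = A/P = 20.467 / 16.534 = 1.2379 m.

1.2379


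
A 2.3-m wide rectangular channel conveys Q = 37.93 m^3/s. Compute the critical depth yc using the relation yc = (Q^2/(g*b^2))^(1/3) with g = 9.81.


Using yc = (Q^2 / (g * b^2))^(1/3):
Q^2 = 37.93^2 = 1438.68.
g * b^2 = 9.81 * 2.3^2 = 9.81 * 5.29 = 51.89.
Q^2 / (g*b^2) = 1438.68 / 51.89 = 27.7256.
yc = 27.7256^(1/3) = 3.0265 m.

3.0265


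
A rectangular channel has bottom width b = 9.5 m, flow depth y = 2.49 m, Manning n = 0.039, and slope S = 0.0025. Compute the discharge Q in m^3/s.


For a rectangular channel, the cross-sectional area A = b * y = 9.5 * 2.49 = 23.66 m^2.
The wetted perimeter P = b + 2y = 9.5 + 2*2.49 = 14.48 m.
Hydraulic radius R = A/P = 23.66/14.48 = 1.6336 m.
Velocity V = (1/n)*R^(2/3)*S^(1/2) = (1/0.039)*1.6336^(2/3)*0.0025^(1/2) = 1.7783 m/s.
Discharge Q = A * V = 23.66 * 1.7783 = 42.066 m^3/s.

42.066


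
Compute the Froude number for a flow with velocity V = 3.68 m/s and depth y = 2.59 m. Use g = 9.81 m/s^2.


The Froude number is defined as Fr = V / sqrt(g*y).
g*y = 9.81 * 2.59 = 25.4079.
sqrt(g*y) = sqrt(25.4079) = 5.0406.
Fr = 3.68 / 5.0406 = 0.7301.

0.7301


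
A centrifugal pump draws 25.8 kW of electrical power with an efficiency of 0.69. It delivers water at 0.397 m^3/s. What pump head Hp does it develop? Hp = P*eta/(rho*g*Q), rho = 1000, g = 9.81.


Pump head formula: Hp = P * eta / (rho * g * Q).
Numerator: P * eta = 25.8 * 1000 * 0.69 = 17802.0 W.
Denominator: rho * g * Q = 1000 * 9.81 * 0.397 = 3894.57.
Hp = 17802.0 / 3894.57 = 4.57 m.

4.57


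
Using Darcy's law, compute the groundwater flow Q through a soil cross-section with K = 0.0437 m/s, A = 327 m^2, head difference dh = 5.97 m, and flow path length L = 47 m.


Darcy's law: Q = K * A * i, where i = dh/L.
Hydraulic gradient i = 5.97 / 47 = 0.127021.
Q = 0.0437 * 327 * 0.127021
  = 1.8151 m^3/s.

1.8151


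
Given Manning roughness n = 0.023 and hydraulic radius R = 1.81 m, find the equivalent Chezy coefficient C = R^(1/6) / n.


The Chezy coefficient relates to Manning's n through C = R^(1/6) / n.
R^(1/6) = 1.81^(1/6) = 1.103942.
C = 1.103942 / 0.023 = 48.0 m^(1/2)/s.

48.0


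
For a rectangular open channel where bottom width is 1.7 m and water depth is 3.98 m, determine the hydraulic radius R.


For a rectangular section:
Flow area A = b * y = 1.7 * 3.98 = 6.77 m^2.
Wetted perimeter P = b + 2y = 1.7 + 2*3.98 = 9.66 m.
Hydraulic radius R = A/P = 6.77 / 9.66 = 0.7004 m.

0.7004


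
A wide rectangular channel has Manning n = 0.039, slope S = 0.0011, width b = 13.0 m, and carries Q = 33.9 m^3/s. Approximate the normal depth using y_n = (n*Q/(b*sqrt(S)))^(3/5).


We use the wide-channel approximation y_n = (n*Q/(b*sqrt(S)))^(3/5).
sqrt(S) = sqrt(0.0011) = 0.033166.
Numerator: n*Q = 0.039 * 33.9 = 1.3221.
Denominator: b*sqrt(S) = 13.0 * 0.033166 = 0.431158.
arg = 3.0664.
y_n = 3.0664^(3/5) = 1.9587 m.

1.9587


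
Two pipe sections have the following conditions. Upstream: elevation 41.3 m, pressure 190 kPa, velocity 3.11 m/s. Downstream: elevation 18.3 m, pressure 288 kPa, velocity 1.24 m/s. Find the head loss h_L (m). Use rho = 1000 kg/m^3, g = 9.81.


Total head at each section: H = z + p/(rho*g) + V^2/(2g).
H1 = 41.3 + 190*1000/(1000*9.81) + 3.11^2/(2*9.81)
   = 41.3 + 19.368 + 0.493
   = 61.161 m.
H2 = 18.3 + 288*1000/(1000*9.81) + 1.24^2/(2*9.81)
   = 18.3 + 29.358 + 0.0784
   = 47.736 m.
h_L = H1 - H2 = 61.161 - 47.736 = 13.425 m.

13.425


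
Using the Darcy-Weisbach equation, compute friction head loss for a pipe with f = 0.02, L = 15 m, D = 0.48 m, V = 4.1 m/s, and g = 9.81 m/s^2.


Darcy-Weisbach equation: h_f = f * (L/D) * V^2/(2g).
f * L/D = 0.02 * 15/0.48 = 0.625.
V^2/(2g) = 4.1^2 / (2*9.81) = 16.81 / 19.62 = 0.8568 m.
h_f = 0.625 * 0.8568 = 0.535 m.

0.535


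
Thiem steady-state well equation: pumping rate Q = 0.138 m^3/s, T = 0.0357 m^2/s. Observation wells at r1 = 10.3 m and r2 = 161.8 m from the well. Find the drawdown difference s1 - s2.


Thiem equation: s1 - s2 = Q/(2*pi*T) * ln(r2/r1).
ln(r2/r1) = ln(161.8/10.3) = 2.7542.
Q/(2*pi*T) = 0.138 / (2*pi*0.0357) = 0.138 / 0.2243 = 0.6152.
s1 - s2 = 0.6152 * 2.7542 = 1.6945 m.

1.6945


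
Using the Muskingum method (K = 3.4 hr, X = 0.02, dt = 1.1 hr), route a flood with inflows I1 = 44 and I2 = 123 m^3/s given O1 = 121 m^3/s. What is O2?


Muskingum coefficients:
denom = 2*K*(1-X) + dt = 2*3.4*(1-0.02) + 1.1 = 7.764.
C0 = (dt - 2*K*X)/denom = (1.1 - 2*3.4*0.02)/7.764 = 0.1242.
C1 = (dt + 2*K*X)/denom = (1.1 + 2*3.4*0.02)/7.764 = 0.1592.
C2 = (2*K*(1-X) - dt)/denom = 0.7166.
O2 = C0*I2 + C1*I1 + C2*O1
   = 0.1242*123 + 0.1592*44 + 0.7166*121
   = 108.99 m^3/s.

108.99


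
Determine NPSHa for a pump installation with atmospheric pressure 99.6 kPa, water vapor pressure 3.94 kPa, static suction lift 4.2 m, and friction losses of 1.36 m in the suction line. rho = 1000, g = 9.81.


NPSHa = p_atm/(rho*g) - z_s - hf_s - p_vap/(rho*g).
p_atm/(rho*g) = 99.6*1000 / (1000*9.81) = 10.153 m.
p_vap/(rho*g) = 3.94*1000 / (1000*9.81) = 0.402 m.
NPSHa = 10.153 - 4.2 - 1.36 - 0.402
      = 4.19 m.

4.19


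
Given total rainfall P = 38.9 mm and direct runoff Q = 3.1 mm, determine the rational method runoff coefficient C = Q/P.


The runoff coefficient C = runoff depth / rainfall depth.
C = 3.1 / 38.9
  = 0.0797.

0.0797


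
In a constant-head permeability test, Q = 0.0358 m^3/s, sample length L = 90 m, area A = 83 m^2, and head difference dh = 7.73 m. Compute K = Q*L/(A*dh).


From K = Q*L / (A*dh):
Numerator: Q*L = 0.0358 * 90 = 3.222.
Denominator: A*dh = 83 * 7.73 = 641.59.
K = 3.222 / 641.59 = 0.005022 m/s.

0.005022


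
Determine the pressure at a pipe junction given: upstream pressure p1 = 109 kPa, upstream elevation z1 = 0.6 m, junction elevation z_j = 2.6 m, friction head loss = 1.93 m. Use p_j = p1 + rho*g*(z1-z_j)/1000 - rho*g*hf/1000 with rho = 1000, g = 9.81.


Junction pressure: p_j = p1 + rho*g*(z1 - z_j)/1000 - rho*g*hf/1000.
Elevation term = 1000*9.81*(0.6 - 2.6)/1000 = -19.62 kPa.
Friction term = 1000*9.81*1.93/1000 = 18.933 kPa.
p_j = 109 + -19.62 - 18.933 = 70.45 kPa.

70.45


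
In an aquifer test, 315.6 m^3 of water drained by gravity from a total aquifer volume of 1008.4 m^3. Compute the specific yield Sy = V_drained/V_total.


Specific yield Sy = Volume drained / Total volume.
Sy = 315.6 / 1008.4
   = 0.313.

0.313


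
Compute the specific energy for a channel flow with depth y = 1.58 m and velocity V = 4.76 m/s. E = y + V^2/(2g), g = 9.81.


Specific energy E = y + V^2/(2g).
Velocity head = V^2/(2g) = 4.76^2 / (2*9.81) = 22.6576 / 19.62 = 1.1548 m.
E = 1.58 + 1.1548 = 2.7348 m.

2.7348


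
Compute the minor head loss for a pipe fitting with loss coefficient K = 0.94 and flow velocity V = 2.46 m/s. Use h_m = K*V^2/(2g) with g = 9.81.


Minor loss formula: h_m = K * V^2/(2g).
V^2 = 2.46^2 = 6.0516.
V^2/(2g) = 6.0516 / 19.62 = 0.3084 m.
h_m = 0.94 * 0.3084 = 0.2899 m.

0.2899


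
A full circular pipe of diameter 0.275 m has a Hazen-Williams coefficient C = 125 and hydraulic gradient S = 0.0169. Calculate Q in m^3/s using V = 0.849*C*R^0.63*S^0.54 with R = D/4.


For a full circular pipe, R = D/4 = 0.275/4 = 0.0688 m.
V = 0.849 * 125 * 0.0688^0.63 * 0.0169^0.54
  = 0.849 * 125 * 0.185132 * 0.110423
  = 2.1695 m/s.
Pipe area A = pi*D^2/4 = pi*0.275^2/4 = 0.0594 m^2.
Q = A * V = 0.0594 * 2.1695 = 0.1289 m^3/s.

0.1289


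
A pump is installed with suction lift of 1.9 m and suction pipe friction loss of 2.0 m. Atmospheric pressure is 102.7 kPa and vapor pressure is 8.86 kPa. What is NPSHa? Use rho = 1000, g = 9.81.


NPSHa = p_atm/(rho*g) - z_s - hf_s - p_vap/(rho*g).
p_atm/(rho*g) = 102.7*1000 / (1000*9.81) = 10.469 m.
p_vap/(rho*g) = 8.86*1000 / (1000*9.81) = 0.903 m.
NPSHa = 10.469 - 1.9 - 2.0 - 0.903
      = 5.67 m.

5.67


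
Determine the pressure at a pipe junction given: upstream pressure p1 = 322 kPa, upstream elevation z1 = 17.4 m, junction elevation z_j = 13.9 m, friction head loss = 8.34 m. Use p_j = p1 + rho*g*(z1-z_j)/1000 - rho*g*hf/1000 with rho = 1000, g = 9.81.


Junction pressure: p_j = p1 + rho*g*(z1 - z_j)/1000 - rho*g*hf/1000.
Elevation term = 1000*9.81*(17.4 - 13.9)/1000 = 34.335 kPa.
Friction term = 1000*9.81*8.34/1000 = 81.815 kPa.
p_j = 322 + 34.335 - 81.815 = 274.52 kPa.

274.52


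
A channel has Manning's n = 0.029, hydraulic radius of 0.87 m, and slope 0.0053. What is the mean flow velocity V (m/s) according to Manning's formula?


Manning's equation gives V = (1/n) * R^(2/3) * S^(1/2).
First, compute R^(2/3) = 0.87^(2/3) = 0.9113.
Next, S^(1/2) = 0.0053^(1/2) = 0.072801.
Then 1/n = 1/0.029 = 34.48.
V = 34.48 * 0.9113 * 0.072801 = 2.2878 m/s.

2.2878


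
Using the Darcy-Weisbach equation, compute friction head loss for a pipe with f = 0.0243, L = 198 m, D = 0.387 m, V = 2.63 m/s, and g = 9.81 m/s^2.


Darcy-Weisbach equation: h_f = f * (L/D) * V^2/(2g).
f * L/D = 0.0243 * 198/0.387 = 12.4326.
V^2/(2g) = 2.63^2 / (2*9.81) = 6.9169 / 19.62 = 0.3525 m.
h_f = 12.4326 * 0.3525 = 4.383 m.

4.383


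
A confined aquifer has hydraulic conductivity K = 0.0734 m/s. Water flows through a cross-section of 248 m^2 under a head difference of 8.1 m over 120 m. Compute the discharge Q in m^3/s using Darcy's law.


Darcy's law: Q = K * A * i, where i = dh/L.
Hydraulic gradient i = 8.1 / 120 = 0.0675.
Q = 0.0734 * 248 * 0.0675
  = 1.2287 m^3/s.

1.2287


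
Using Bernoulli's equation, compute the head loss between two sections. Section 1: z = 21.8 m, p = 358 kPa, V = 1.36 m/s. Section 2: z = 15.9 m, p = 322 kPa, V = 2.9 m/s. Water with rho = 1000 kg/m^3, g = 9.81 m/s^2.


Total head at each section: H = z + p/(rho*g) + V^2/(2g).
H1 = 21.8 + 358*1000/(1000*9.81) + 1.36^2/(2*9.81)
   = 21.8 + 36.493 + 0.0943
   = 58.388 m.
H2 = 15.9 + 322*1000/(1000*9.81) + 2.9^2/(2*9.81)
   = 15.9 + 32.824 + 0.4286
   = 49.152 m.
h_L = H1 - H2 = 58.388 - 49.152 = 9.235 m.

9.235


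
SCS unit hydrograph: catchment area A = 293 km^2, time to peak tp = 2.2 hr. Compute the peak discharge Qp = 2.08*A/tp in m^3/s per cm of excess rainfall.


SCS formula: Qp = 2.08 * A / tp.
Qp = 2.08 * 293 / 2.2
   = 609.44 / 2.2
   = 277.02 m^3/s per cm.

277.02


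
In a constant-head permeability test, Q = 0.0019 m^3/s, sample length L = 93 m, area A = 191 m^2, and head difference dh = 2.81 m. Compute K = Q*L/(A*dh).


From K = Q*L / (A*dh):
Numerator: Q*L = 0.0019 * 93 = 0.1767.
Denominator: A*dh = 191 * 2.81 = 536.71.
K = 0.1767 / 536.71 = 0.000329 m/s.

0.000329


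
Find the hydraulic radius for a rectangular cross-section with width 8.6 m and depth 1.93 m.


For a rectangular section:
Flow area A = b * y = 8.6 * 1.93 = 16.6 m^2.
Wetted perimeter P = b + 2y = 8.6 + 2*1.93 = 12.46 m.
Hydraulic radius R = A/P = 16.6 / 12.46 = 1.3321 m.

1.3321


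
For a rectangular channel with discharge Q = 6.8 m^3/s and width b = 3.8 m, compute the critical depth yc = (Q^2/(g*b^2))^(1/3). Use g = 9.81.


Using yc = (Q^2 / (g * b^2))^(1/3):
Q^2 = 6.8^2 = 46.24.
g * b^2 = 9.81 * 3.8^2 = 9.81 * 14.44 = 141.66.
Q^2 / (g*b^2) = 46.24 / 141.66 = 0.3264.
yc = 0.3264^(1/3) = 0.6885 m.

0.6885


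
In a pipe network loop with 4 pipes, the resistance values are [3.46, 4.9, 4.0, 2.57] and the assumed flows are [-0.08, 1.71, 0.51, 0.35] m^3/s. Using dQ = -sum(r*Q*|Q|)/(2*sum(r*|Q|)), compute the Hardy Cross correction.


Numerator terms (r*Q*|Q|): 3.46*-0.08*|-0.08| = -0.0221; 4.9*1.71*|1.71| = 14.3281; 4.0*0.51*|0.51| = 1.0404; 2.57*0.35*|0.35| = 0.3148.
Sum of numerator = 15.6612.
Denominator terms (r*|Q|): 3.46*|-0.08| = 0.2768; 4.9*|1.71| = 8.379; 4.0*|0.51| = 2.04; 2.57*|0.35| = 0.8995.
2 * sum of denominator = 2 * 11.5953 = 23.1906.
dQ = -15.6612 / 23.1906 = -0.6753 m^3/s.

-0.6753


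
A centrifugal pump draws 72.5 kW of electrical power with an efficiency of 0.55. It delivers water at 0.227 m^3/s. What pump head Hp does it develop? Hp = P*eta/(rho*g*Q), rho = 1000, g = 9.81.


Pump head formula: Hp = P * eta / (rho * g * Q).
Numerator: P * eta = 72.5 * 1000 * 0.55 = 39875.0 W.
Denominator: rho * g * Q = 1000 * 9.81 * 0.227 = 2226.87.
Hp = 39875.0 / 2226.87 = 17.91 m.

17.91


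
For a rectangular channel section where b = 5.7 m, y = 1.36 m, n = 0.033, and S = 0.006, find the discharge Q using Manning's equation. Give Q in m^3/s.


For a rectangular channel, the cross-sectional area A = b * y = 5.7 * 1.36 = 7.75 m^2.
The wetted perimeter P = b + 2y = 5.7 + 2*1.36 = 8.42 m.
Hydraulic radius R = A/P = 7.75/8.42 = 0.9207 m.
Velocity V = (1/n)*R^(2/3)*S^(1/2) = (1/0.033)*0.9207^(2/3)*0.006^(1/2) = 2.2214 m/s.
Discharge Q = A * V = 7.75 * 2.2214 = 17.22 m^3/s.

17.22


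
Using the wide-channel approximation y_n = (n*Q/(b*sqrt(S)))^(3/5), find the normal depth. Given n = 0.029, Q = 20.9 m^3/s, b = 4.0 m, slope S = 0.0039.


We use the wide-channel approximation y_n = (n*Q/(b*sqrt(S)))^(3/5).
sqrt(S) = sqrt(0.0039) = 0.06245.
Numerator: n*Q = 0.029 * 20.9 = 0.6061.
Denominator: b*sqrt(S) = 4.0 * 0.06245 = 0.2498.
arg = 2.4263.
y_n = 2.4263^(3/5) = 1.702 m.

1.702


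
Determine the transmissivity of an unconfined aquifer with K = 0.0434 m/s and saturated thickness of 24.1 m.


Transmissivity is defined as T = K * h.
T = 0.0434 * 24.1
  = 1.0459 m^2/s.

1.0459


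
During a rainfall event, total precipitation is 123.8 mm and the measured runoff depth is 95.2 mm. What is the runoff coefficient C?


The runoff coefficient C = runoff depth / rainfall depth.
C = 95.2 / 123.8
  = 0.769.

0.769


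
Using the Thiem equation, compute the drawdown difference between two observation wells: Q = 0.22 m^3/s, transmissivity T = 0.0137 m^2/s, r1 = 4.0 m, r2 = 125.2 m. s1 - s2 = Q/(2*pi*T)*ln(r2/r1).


Thiem equation: s1 - s2 = Q/(2*pi*T) * ln(r2/r1).
ln(r2/r1) = ln(125.2/4.0) = 3.4436.
Q/(2*pi*T) = 0.22 / (2*pi*0.0137) = 0.22 / 0.0861 = 2.5558.
s1 - s2 = 2.5558 * 3.4436 = 8.8011 m.

8.8011


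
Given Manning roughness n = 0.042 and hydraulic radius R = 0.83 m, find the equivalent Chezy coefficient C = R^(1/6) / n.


The Chezy coefficient relates to Manning's n through C = R^(1/6) / n.
R^(1/6) = 0.83^(1/6) = 0.969422.
C = 0.969422 / 0.042 = 23.08 m^(1/2)/s.

23.08


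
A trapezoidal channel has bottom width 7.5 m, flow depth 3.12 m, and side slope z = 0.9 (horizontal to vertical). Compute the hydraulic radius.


For a trapezoidal section with side slope z:
A = (b + z*y)*y = (7.5 + 0.9*3.12)*3.12 = 32.161 m^2.
P = b + 2*y*sqrt(1 + z^2) = 7.5 + 2*3.12*sqrt(1 + 0.9^2) = 15.895 m.
R = A/P = 32.161 / 15.895 = 2.0233 m.

2.0233


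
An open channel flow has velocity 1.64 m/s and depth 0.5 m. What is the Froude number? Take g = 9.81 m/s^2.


The Froude number is defined as Fr = V / sqrt(g*y).
g*y = 9.81 * 0.5 = 4.905.
sqrt(g*y) = sqrt(4.905) = 2.2147.
Fr = 1.64 / 2.2147 = 0.7405.

0.7405


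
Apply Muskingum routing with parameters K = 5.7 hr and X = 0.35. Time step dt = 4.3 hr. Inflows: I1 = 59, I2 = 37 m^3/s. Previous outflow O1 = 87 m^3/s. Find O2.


Muskingum coefficients:
denom = 2*K*(1-X) + dt = 2*5.7*(1-0.35) + 4.3 = 11.71.
C0 = (dt - 2*K*X)/denom = (4.3 - 2*5.7*0.35)/11.71 = 0.0265.
C1 = (dt + 2*K*X)/denom = (4.3 + 2*5.7*0.35)/11.71 = 0.7079.
C2 = (2*K*(1-X) - dt)/denom = 0.2656.
O2 = C0*I2 + C1*I1 + C2*O1
   = 0.0265*37 + 0.7079*59 + 0.2656*87
   = 65.85 m^3/s.

65.85


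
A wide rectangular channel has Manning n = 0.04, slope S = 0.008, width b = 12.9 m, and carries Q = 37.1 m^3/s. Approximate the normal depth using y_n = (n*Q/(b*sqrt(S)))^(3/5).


We use the wide-channel approximation y_n = (n*Q/(b*sqrt(S)))^(3/5).
sqrt(S) = sqrt(0.008) = 0.089443.
Numerator: n*Q = 0.04 * 37.1 = 1.484.
Denominator: b*sqrt(S) = 12.9 * 0.089443 = 1.153815.
arg = 1.2862.
y_n = 1.2862^(3/5) = 1.163 m.

1.163


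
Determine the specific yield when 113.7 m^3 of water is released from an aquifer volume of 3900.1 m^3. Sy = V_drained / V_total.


Specific yield Sy = Volume drained / Total volume.
Sy = 113.7 / 3900.1
   = 0.0292.

0.0292


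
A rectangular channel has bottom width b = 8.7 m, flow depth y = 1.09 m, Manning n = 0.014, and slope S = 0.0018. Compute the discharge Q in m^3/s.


For a rectangular channel, the cross-sectional area A = b * y = 8.7 * 1.09 = 9.48 m^2.
The wetted perimeter P = b + 2y = 8.7 + 2*1.09 = 10.88 m.
Hydraulic radius R = A/P = 9.48/10.88 = 0.8716 m.
Velocity V = (1/n)*R^(2/3)*S^(1/2) = (1/0.014)*0.8716^(2/3)*0.0018^(1/2) = 2.7652 m/s.
Discharge Q = A * V = 9.48 * 2.7652 = 26.222 m^3/s.

26.222


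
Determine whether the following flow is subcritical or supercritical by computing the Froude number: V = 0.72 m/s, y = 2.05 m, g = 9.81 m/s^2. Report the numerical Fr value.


The Froude number is defined as Fr = V / sqrt(g*y).
g*y = 9.81 * 2.05 = 20.1105.
sqrt(g*y) = sqrt(20.1105) = 4.4845.
Fr = 0.72 / 4.4845 = 0.1606.
Since Fr < 1, the flow is subcritical.

0.1606


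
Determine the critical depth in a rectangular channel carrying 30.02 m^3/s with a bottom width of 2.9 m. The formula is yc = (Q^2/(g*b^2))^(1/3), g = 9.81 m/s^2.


Using yc = (Q^2 / (g * b^2))^(1/3):
Q^2 = 30.02^2 = 901.2.
g * b^2 = 9.81 * 2.9^2 = 9.81 * 8.41 = 82.5.
Q^2 / (g*b^2) = 901.2 / 82.5 = 10.9236.
yc = 10.9236^(1/3) = 2.2188 m.

2.2188


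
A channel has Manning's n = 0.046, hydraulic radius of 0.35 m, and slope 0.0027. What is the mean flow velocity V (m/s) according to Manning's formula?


Manning's equation gives V = (1/n) * R^(2/3) * S^(1/2).
First, compute R^(2/3) = 0.35^(2/3) = 0.4966.
Next, S^(1/2) = 0.0027^(1/2) = 0.051962.
Then 1/n = 1/0.046 = 21.74.
V = 21.74 * 0.4966 * 0.051962 = 0.561 m/s.

0.561


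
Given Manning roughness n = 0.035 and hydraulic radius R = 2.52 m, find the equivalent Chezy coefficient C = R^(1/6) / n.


The Chezy coefficient relates to Manning's n through C = R^(1/6) / n.
R^(1/6) = 2.52^(1/6) = 1.166541.
C = 1.166541 / 0.035 = 33.33 m^(1/2)/s.

33.33


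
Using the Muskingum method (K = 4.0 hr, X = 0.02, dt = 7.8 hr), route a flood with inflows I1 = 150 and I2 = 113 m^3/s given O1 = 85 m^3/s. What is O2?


Muskingum coefficients:
denom = 2*K*(1-X) + dt = 2*4.0*(1-0.02) + 7.8 = 15.64.
C0 = (dt - 2*K*X)/denom = (7.8 - 2*4.0*0.02)/15.64 = 0.4885.
C1 = (dt + 2*K*X)/denom = (7.8 + 2*4.0*0.02)/15.64 = 0.509.
C2 = (2*K*(1-X) - dt)/denom = 0.0026.
O2 = C0*I2 + C1*I1 + C2*O1
   = 0.4885*113 + 0.509*150 + 0.0026*85
   = 131.76 m^3/s.

131.76


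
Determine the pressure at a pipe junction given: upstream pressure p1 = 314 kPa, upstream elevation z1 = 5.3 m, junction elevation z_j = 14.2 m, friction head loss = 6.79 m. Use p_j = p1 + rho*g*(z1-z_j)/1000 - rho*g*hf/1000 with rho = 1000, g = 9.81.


Junction pressure: p_j = p1 + rho*g*(z1 - z_j)/1000 - rho*g*hf/1000.
Elevation term = 1000*9.81*(5.3 - 14.2)/1000 = -87.309 kPa.
Friction term = 1000*9.81*6.79/1000 = 66.61 kPa.
p_j = 314 + -87.309 - 66.61 = 160.08 kPa.

160.08


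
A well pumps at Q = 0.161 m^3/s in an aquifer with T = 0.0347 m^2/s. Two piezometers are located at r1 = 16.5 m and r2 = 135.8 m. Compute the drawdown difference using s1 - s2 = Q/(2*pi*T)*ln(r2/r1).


Thiem equation: s1 - s2 = Q/(2*pi*T) * ln(r2/r1).
ln(r2/r1) = ln(135.8/16.5) = 2.1078.
Q/(2*pi*T) = 0.161 / (2*pi*0.0347) = 0.161 / 0.218 = 0.7384.
s1 - s2 = 0.7384 * 2.1078 = 1.5565 m.

1.5565


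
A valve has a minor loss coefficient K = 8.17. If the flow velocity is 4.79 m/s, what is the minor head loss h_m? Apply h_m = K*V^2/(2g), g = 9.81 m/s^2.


Minor loss formula: h_m = K * V^2/(2g).
V^2 = 4.79^2 = 22.9441.
V^2/(2g) = 22.9441 / 19.62 = 1.1694 m.
h_m = 8.17 * 1.1694 = 9.5542 m.

9.5542


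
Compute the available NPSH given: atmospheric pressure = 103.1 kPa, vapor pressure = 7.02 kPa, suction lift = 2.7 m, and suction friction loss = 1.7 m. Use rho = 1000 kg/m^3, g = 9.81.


NPSHa = p_atm/(rho*g) - z_s - hf_s - p_vap/(rho*g).
p_atm/(rho*g) = 103.1*1000 / (1000*9.81) = 10.51 m.
p_vap/(rho*g) = 7.02*1000 / (1000*9.81) = 0.716 m.
NPSHa = 10.51 - 2.7 - 1.7 - 0.716
      = 5.39 m.

5.39
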